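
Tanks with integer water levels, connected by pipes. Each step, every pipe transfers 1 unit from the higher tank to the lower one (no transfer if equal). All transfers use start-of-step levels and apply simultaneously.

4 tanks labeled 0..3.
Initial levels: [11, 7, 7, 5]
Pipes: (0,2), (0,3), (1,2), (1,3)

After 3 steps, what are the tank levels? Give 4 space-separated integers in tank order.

Step 1: flows [0->2,0->3,1=2,1->3] -> levels [9 6 8 7]
Step 2: flows [0->2,0->3,2->1,3->1] -> levels [7 8 8 7]
Step 3: flows [2->0,0=3,1=2,1->3] -> levels [8 7 7 8]

Answer: 8 7 7 8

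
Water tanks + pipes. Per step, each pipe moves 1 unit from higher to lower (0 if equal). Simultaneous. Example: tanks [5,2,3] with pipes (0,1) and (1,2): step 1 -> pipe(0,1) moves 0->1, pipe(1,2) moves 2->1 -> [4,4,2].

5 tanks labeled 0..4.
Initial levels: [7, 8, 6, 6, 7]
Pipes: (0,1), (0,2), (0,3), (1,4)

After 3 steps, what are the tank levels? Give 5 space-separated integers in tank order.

Answer: 5 8 7 7 7

Derivation:
Step 1: flows [1->0,0->2,0->3,1->4] -> levels [6 6 7 7 8]
Step 2: flows [0=1,2->0,3->0,4->1] -> levels [8 7 6 6 7]
Step 3: flows [0->1,0->2,0->3,1=4] -> levels [5 8 7 7 7]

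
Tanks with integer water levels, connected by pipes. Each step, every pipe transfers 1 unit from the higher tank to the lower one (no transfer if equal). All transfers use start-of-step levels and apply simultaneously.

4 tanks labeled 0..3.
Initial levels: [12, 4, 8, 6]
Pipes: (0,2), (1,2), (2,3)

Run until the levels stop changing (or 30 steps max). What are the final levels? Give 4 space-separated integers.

Answer: 7 7 9 7

Derivation:
Step 1: flows [0->2,2->1,2->3] -> levels [11 5 7 7]
Step 2: flows [0->2,2->1,2=3] -> levels [10 6 7 7]
Step 3: flows [0->2,2->1,2=3] -> levels [9 7 7 7]
Step 4: flows [0->2,1=2,2=3] -> levels [8 7 8 7]
Step 5: flows [0=2,2->1,2->3] -> levels [8 8 6 8]
Step 6: flows [0->2,1->2,3->2] -> levels [7 7 9 7]
Step 7: flows [2->0,2->1,2->3] -> levels [8 8 6 8]
  -> period-2 cycle: step 7 state = step 5 state; never stabilizes
  -> state at step 30: (30-5) mod 2 = 1, same as step 6 -> [7 7 9 7]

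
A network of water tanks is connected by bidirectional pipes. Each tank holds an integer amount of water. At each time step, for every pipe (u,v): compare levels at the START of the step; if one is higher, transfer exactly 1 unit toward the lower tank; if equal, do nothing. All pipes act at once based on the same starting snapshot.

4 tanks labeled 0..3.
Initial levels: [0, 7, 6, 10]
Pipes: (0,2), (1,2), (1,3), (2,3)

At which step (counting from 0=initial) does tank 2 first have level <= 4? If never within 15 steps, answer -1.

Answer: 8

Derivation:
Step 1: flows [2->0,1->2,3->1,3->2] -> levels [1 7 7 8]
Step 2: flows [2->0,1=2,3->1,3->2] -> levels [2 8 7 6]
Step 3: flows [2->0,1->2,1->3,2->3] -> levels [3 6 6 8]
Step 4: flows [2->0,1=2,3->1,3->2] -> levels [4 7 6 6]
Step 5: flows [2->0,1->2,1->3,2=3] -> levels [5 5 6 7]
Step 6: flows [2->0,2->1,3->1,3->2] -> levels [6 7 5 5]
Step 7: flows [0->2,1->2,1->3,2=3] -> levels [5 5 7 6]
Step 8: flows [2->0,2->1,3->1,2->3] -> levels [6 7 4 6]
Tank 2 first reaches <=4 at step 8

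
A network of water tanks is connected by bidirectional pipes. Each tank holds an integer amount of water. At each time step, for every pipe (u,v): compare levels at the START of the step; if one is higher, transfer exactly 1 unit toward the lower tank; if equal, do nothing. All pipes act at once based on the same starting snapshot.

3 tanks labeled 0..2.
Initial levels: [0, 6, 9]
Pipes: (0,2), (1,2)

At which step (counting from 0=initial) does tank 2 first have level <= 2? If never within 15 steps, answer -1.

Step 1: flows [2->0,2->1] -> levels [1 7 7]
Step 2: flows [2->0,1=2] -> levels [2 7 6]
Step 3: flows [2->0,1->2] -> levels [3 6 6]
Step 4: flows [2->0,1=2] -> levels [4 6 5]
Step 5: flows [2->0,1->2] -> levels [5 5 5]
Step 6: flows [0=2,1=2] -> levels [5 5 5]
  -> stable; tank 2 stays at 5 > 2
Tank 2 never reaches <=2 within 15 steps

Answer: -1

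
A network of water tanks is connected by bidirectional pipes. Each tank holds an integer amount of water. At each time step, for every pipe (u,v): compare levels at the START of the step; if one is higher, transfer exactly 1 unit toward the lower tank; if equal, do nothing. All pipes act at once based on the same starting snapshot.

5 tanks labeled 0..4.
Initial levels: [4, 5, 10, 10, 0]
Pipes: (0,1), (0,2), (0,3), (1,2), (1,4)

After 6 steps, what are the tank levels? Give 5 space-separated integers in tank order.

Step 1: flows [1->0,2->0,3->0,2->1,1->4] -> levels [7 4 8 9 1]
Step 2: flows [0->1,2->0,3->0,2->1,1->4] -> levels [8 5 6 8 2]
Step 3: flows [0->1,0->2,0=3,2->1,1->4] -> levels [6 6 6 8 3]
Step 4: flows [0=1,0=2,3->0,1=2,1->4] -> levels [7 5 6 7 4]
Step 5: flows [0->1,0->2,0=3,2->1,1->4] -> levels [5 6 6 7 5]
Step 6: flows [1->0,2->0,3->0,1=2,1->4] -> levels [8 4 5 6 6]

Answer: 8 4 5 6 6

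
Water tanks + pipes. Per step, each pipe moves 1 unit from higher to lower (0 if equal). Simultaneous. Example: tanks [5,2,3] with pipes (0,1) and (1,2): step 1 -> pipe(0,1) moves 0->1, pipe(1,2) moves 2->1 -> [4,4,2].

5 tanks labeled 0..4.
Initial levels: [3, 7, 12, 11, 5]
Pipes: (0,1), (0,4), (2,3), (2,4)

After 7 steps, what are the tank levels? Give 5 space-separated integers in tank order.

Answer: 7 7 9 8 7

Derivation:
Step 1: flows [1->0,4->0,2->3,2->4] -> levels [5 6 10 12 5]
Step 2: flows [1->0,0=4,3->2,2->4] -> levels [6 5 10 11 6]
Step 3: flows [0->1,0=4,3->2,2->4] -> levels [5 6 10 10 7]
Step 4: flows [1->0,4->0,2=3,2->4] -> levels [7 5 9 10 7]
Step 5: flows [0->1,0=4,3->2,2->4] -> levels [6 6 9 9 8]
Step 6: flows [0=1,4->0,2=3,2->4] -> levels [7 6 8 9 8]
Step 7: flows [0->1,4->0,3->2,2=4] -> levels [7 7 9 8 7]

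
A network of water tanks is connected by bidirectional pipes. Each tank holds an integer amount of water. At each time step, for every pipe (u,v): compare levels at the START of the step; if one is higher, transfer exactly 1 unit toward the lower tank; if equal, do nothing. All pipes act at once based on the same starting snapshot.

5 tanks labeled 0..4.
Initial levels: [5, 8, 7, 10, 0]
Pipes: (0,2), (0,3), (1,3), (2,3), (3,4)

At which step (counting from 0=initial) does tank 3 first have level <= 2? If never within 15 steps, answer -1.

Step 1: flows [2->0,3->0,3->1,3->2,3->4] -> levels [7 9 7 6 1]
Step 2: flows [0=2,0->3,1->3,2->3,3->4] -> levels [6 8 6 8 2]
Step 3: flows [0=2,3->0,1=3,3->2,3->4] -> levels [7 8 7 5 3]
Step 4: flows [0=2,0->3,1->3,2->3,3->4] -> levels [6 7 6 7 4]
Step 5: flows [0=2,3->0,1=3,3->2,3->4] -> levels [7 7 7 4 5]
Step 6: flows [0=2,0->3,1->3,2->3,4->3] -> levels [6 6 6 8 4]
Step 7: flows [0=2,3->0,3->1,3->2,3->4] -> levels [7 7 7 4 5]
  -> period-2 cycle (repeats step 5); tank 3 never drops to <=2
Tank 3 never reaches <=2 within 15 steps

Answer: -1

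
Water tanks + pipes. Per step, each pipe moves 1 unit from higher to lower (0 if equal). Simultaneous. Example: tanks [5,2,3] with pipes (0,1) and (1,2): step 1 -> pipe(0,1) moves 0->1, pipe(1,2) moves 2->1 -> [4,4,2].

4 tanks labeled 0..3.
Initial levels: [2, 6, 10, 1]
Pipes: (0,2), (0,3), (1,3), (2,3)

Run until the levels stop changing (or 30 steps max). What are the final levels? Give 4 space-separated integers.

Answer: 4 4 5 6

Derivation:
Step 1: flows [2->0,0->3,1->3,2->3] -> levels [2 5 8 4]
Step 2: flows [2->0,3->0,1->3,2->3] -> levels [4 4 6 5]
Step 3: flows [2->0,3->0,3->1,2->3] -> levels [6 5 4 4]
Step 4: flows [0->2,0->3,1->3,2=3] -> levels [4 4 5 6]
Step 5: flows [2->0,3->0,3->1,3->2] -> levels [6 5 5 3]
Step 6: flows [0->2,0->3,1->3,2->3] -> levels [4 4 5 6]
  -> period-2 cycle: step 6 state = step 4 state; never stabilizes
  -> state at step 30: (30-4) mod 2 = 0, same as step 4 -> [4 4 5 6]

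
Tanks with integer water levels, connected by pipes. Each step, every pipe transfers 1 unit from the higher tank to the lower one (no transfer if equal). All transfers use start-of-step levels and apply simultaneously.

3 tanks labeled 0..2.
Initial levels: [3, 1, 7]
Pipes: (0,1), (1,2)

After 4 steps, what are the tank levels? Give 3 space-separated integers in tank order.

Answer: 4 3 4

Derivation:
Step 1: flows [0->1,2->1] -> levels [2 3 6]
Step 2: flows [1->0,2->1] -> levels [3 3 5]
Step 3: flows [0=1,2->1] -> levels [3 4 4]
Step 4: flows [1->0,1=2] -> levels [4 3 4]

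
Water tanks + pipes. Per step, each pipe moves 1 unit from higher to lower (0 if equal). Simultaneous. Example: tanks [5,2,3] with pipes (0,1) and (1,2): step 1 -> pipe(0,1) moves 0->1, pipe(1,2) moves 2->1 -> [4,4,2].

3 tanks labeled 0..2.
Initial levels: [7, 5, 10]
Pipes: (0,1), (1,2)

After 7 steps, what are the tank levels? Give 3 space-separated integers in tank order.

Step 1: flows [0->1,2->1] -> levels [6 7 9]
Step 2: flows [1->0,2->1] -> levels [7 7 8]
Step 3: flows [0=1,2->1] -> levels [7 8 7]
Step 4: flows [1->0,1->2] -> levels [8 6 8]
Step 5: flows [0->1,2->1] -> levels [7 8 7]
  -> period-2 cycle: step 5 state = step 3 state
  -> state at step 7: (7-3) mod 2 = 0, same as step 3 -> [7 8 7]

Answer: 7 8 7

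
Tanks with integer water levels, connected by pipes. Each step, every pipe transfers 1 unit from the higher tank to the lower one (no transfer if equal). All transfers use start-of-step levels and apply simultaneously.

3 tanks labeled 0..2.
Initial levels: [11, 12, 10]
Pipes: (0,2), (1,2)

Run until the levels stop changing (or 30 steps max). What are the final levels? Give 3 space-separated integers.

Step 1: flows [0->2,1->2] -> levels [10 11 12]
Step 2: flows [2->0,2->1] -> levels [11 12 10]
  -> period-2 cycle: step 2 state = step 0 state; never stabilizes
  -> state at step 30: (30-0) mod 2 = 0, same as step 0 -> [11 12 10]

Answer: 11 12 10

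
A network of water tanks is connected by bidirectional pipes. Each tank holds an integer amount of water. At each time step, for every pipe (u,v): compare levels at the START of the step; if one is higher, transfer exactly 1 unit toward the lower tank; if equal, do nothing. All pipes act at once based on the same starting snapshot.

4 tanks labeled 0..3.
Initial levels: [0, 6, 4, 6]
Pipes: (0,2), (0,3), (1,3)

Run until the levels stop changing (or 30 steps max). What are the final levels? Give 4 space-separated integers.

Step 1: flows [2->0,3->0,1=3] -> levels [2 6 3 5]
Step 2: flows [2->0,3->0,1->3] -> levels [4 5 2 5]
Step 3: flows [0->2,3->0,1=3] -> levels [4 5 3 4]
Step 4: flows [0->2,0=3,1->3] -> levels [3 4 4 5]
Step 5: flows [2->0,3->0,3->1] -> levels [5 5 3 3]
Step 6: flows [0->2,0->3,1->3] -> levels [3 4 4 5]
  -> period-2 cycle: step 6 state = step 4 state; never stabilizes
  -> state at step 30: (30-4) mod 2 = 0, same as step 4 -> [3 4 4 5]

Answer: 3 4 4 5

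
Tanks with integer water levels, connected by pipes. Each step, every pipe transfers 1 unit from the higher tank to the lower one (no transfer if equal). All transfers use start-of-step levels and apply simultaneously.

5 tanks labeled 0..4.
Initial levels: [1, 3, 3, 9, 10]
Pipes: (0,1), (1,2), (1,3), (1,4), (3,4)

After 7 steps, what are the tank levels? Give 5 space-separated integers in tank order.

Step 1: flows [1->0,1=2,3->1,4->1,4->3] -> levels [2 4 3 9 8]
Step 2: flows [1->0,1->2,3->1,4->1,3->4] -> levels [3 4 4 7 8]
Step 3: flows [1->0,1=2,3->1,4->1,4->3] -> levels [4 5 4 7 6]
Step 4: flows [1->0,1->2,3->1,4->1,3->4] -> levels [5 5 5 5 6]
Step 5: flows [0=1,1=2,1=3,4->1,4->3] -> levels [5 6 5 6 4]
Step 6: flows [1->0,1->2,1=3,1->4,3->4] -> levels [6 3 6 5 6]
Step 7: flows [0->1,2->1,3->1,4->1,4->3] -> levels [5 7 5 5 4]

Answer: 5 7 5 5 4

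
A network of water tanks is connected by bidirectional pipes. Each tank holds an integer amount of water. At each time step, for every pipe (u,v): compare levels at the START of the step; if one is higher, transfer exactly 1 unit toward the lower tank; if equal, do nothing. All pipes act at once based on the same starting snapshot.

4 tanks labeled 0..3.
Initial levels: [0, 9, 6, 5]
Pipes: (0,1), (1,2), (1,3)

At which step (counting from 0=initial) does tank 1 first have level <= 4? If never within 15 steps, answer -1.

Step 1: flows [1->0,1->2,1->3] -> levels [1 6 7 6]
Step 2: flows [1->0,2->1,1=3] -> levels [2 6 6 6]
Step 3: flows [1->0,1=2,1=3] -> levels [3 5 6 6]
Step 4: flows [1->0,2->1,3->1] -> levels [4 6 5 5]
Step 5: flows [1->0,1->2,1->3] -> levels [5 3 6 6]
Tank 1 first reaches <=4 at step 5

Answer: 5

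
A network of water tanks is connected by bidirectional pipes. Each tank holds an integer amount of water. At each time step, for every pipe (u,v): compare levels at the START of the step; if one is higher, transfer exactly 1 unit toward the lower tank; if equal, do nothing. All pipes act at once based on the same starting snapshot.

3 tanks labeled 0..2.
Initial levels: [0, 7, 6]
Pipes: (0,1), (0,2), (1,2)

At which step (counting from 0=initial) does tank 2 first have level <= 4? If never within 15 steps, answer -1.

Answer: 2

Derivation:
Step 1: flows [1->0,2->0,1->2] -> levels [2 5 6]
Step 2: flows [1->0,2->0,2->1] -> levels [4 5 4]
Tank 2 first reaches <=4 at step 2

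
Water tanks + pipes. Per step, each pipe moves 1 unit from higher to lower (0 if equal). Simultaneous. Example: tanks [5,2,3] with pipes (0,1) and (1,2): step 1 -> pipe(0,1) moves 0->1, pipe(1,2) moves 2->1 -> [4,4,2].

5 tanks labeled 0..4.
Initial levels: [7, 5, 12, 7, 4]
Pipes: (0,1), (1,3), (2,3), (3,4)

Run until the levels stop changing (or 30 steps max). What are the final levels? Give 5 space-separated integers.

Step 1: flows [0->1,3->1,2->3,3->4] -> levels [6 7 11 6 5]
Step 2: flows [1->0,1->3,2->3,3->4] -> levels [7 5 10 7 6]
Step 3: flows [0->1,3->1,2->3,3->4] -> levels [6 7 9 6 7]
Step 4: flows [1->0,1->3,2->3,4->3] -> levels [7 5 8 9 6]
Step 5: flows [0->1,3->1,3->2,3->4] -> levels [6 7 9 6 7]
  -> period-2 cycle: step 5 state = step 3 state; never stabilizes
  -> state at step 30: (30-3) mod 2 = 1, same as step 4 -> [7 5 8 9 6]

Answer: 7 5 8 9 6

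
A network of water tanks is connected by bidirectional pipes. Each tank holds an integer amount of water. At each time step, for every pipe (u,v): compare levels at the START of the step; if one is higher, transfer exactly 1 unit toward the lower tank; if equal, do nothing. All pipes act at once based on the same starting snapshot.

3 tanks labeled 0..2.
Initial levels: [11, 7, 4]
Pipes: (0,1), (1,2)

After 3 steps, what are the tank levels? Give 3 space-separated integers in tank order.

Answer: 8 7 7

Derivation:
Step 1: flows [0->1,1->2] -> levels [10 7 5]
Step 2: flows [0->1,1->2] -> levels [9 7 6]
Step 3: flows [0->1,1->2] -> levels [8 7 7]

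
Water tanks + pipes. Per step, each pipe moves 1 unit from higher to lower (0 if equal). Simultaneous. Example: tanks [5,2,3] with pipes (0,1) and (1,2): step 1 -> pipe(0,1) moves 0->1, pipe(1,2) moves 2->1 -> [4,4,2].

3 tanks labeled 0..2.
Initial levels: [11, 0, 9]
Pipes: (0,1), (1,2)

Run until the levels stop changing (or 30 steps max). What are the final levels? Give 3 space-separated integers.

Step 1: flows [0->1,2->1] -> levels [10 2 8]
Step 2: flows [0->1,2->1] -> levels [9 4 7]
Step 3: flows [0->1,2->1] -> levels [8 6 6]
Step 4: flows [0->1,1=2] -> levels [7 7 6]
Step 5: flows [0=1,1->2] -> levels [7 6 7]
Step 6: flows [0->1,2->1] -> levels [6 8 6]
Step 7: flows [1->0,1->2] -> levels [7 6 7]
  -> period-2 cycle: step 7 state = step 5 state; never stabilizes
  -> state at step 30: (30-5) mod 2 = 1, same as step 6 -> [6 8 6]

Answer: 6 8 6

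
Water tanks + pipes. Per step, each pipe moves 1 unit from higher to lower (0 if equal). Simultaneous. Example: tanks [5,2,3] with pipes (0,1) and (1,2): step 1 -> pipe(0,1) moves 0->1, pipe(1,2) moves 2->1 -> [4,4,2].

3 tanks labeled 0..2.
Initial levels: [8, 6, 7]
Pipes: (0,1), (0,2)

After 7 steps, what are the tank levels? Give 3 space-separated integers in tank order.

Step 1: flows [0->1,0->2] -> levels [6 7 8]
Step 2: flows [1->0,2->0] -> levels [8 6 7]
  -> period-2 cycle: step 2 state = step 0 state
  -> state at step 7: (7-0) mod 2 = 1, same as step 1 -> [6 7 8]

Answer: 6 7 8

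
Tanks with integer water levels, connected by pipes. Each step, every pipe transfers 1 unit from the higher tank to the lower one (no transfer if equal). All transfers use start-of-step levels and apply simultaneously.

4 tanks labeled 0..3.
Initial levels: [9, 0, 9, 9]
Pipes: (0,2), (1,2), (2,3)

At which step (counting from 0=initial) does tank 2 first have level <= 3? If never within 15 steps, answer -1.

Step 1: flows [0=2,2->1,2=3] -> levels [9 1 8 9]
Step 2: flows [0->2,2->1,3->2] -> levels [8 2 9 8]
Step 3: flows [2->0,2->1,2->3] -> levels [9 3 6 9]
Step 4: flows [0->2,2->1,3->2] -> levels [8 4 7 8]
Step 5: flows [0->2,2->1,3->2] -> levels [7 5 8 7]
Step 6: flows [2->0,2->1,2->3] -> levels [8 6 5 8]
Step 7: flows [0->2,1->2,3->2] -> levels [7 5 8 7]
  -> period-2 cycle (repeats step 5); tank 2 never drops to <=3
Tank 2 never reaches <=3 within 15 steps

Answer: -1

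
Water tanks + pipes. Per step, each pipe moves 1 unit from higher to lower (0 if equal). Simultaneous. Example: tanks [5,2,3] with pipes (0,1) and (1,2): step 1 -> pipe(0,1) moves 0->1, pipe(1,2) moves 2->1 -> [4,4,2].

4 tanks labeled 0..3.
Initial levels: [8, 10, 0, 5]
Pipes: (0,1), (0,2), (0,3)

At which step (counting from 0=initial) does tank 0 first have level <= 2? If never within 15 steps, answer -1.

Answer: -1

Derivation:
Step 1: flows [1->0,0->2,0->3] -> levels [7 9 1 6]
Step 2: flows [1->0,0->2,0->3] -> levels [6 8 2 7]
Step 3: flows [1->0,0->2,3->0] -> levels [7 7 3 6]
Step 4: flows [0=1,0->2,0->3] -> levels [5 7 4 7]
Step 5: flows [1->0,0->2,3->0] -> levels [6 6 5 6]
Step 6: flows [0=1,0->2,0=3] -> levels [5 6 6 6]
Step 7: flows [1->0,2->0,3->0] -> levels [8 5 5 5]
Step 8: flows [0->1,0->2,0->3] -> levels [5 6 6 6]
  -> period-2 cycle (repeats step 6); tank 0 never drops to <=2
Tank 0 never reaches <=2 within 15 steps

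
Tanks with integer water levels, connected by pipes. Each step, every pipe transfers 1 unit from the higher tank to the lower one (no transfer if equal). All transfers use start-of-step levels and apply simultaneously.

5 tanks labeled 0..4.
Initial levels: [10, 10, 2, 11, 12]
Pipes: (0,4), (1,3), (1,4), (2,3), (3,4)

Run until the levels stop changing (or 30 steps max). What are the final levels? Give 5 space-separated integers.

Answer: 9 9 9 7 11

Derivation:
Step 1: flows [4->0,3->1,4->1,3->2,4->3] -> levels [11 12 3 10 9]
Step 2: flows [0->4,1->3,1->4,3->2,3->4] -> levels [10 10 4 9 12]
Step 3: flows [4->0,1->3,4->1,3->2,4->3] -> levels [11 10 5 10 9]
Step 4: flows [0->4,1=3,1->4,3->2,3->4] -> levels [10 9 6 8 12]
Step 5: flows [4->0,1->3,4->1,3->2,4->3] -> levels [11 9 7 9 9]
Step 6: flows [0->4,1=3,1=4,3->2,3=4] -> levels [10 9 8 8 10]
Step 7: flows [0=4,1->3,4->1,2=3,4->3] -> levels [10 9 8 10 8]
Step 8: flows [0->4,3->1,1->4,3->2,3->4] -> levels [9 9 9 7 11]
Step 9: flows [4->0,1->3,4->1,2->3,4->3] -> levels [10 9 8 10 8]
  -> period-2 cycle: step 9 state = step 7 state; never stabilizes
  -> state at step 30: (30-7) mod 2 = 1, same as step 8 -> [9 9 9 7 11]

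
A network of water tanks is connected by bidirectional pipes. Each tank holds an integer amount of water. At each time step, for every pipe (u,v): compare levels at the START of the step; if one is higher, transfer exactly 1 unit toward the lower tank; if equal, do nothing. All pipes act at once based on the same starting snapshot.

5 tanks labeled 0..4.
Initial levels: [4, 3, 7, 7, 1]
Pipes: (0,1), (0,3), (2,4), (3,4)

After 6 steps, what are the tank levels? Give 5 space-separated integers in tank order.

Answer: 5 4 4 3 6

Derivation:
Step 1: flows [0->1,3->0,2->4,3->4] -> levels [4 4 6 5 3]
Step 2: flows [0=1,3->0,2->4,3->4] -> levels [5 4 5 3 5]
Step 3: flows [0->1,0->3,2=4,4->3] -> levels [3 5 5 5 4]
Step 4: flows [1->0,3->0,2->4,3->4] -> levels [5 4 4 3 6]
Step 5: flows [0->1,0->3,4->2,4->3] -> levels [3 5 5 5 4]
  -> period-2 cycle: step 5 state = step 3 state
  -> state at step 6: (6-3) mod 2 = 1, same as step 4 -> [5 4 4 3 6]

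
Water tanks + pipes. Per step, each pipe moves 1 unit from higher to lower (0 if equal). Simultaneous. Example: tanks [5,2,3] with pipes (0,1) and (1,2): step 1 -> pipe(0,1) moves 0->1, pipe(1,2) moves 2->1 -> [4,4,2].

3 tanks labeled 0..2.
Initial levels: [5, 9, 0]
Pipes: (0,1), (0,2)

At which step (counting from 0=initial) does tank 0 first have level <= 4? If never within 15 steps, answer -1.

Answer: 5

Derivation:
Step 1: flows [1->0,0->2] -> levels [5 8 1]
Step 2: flows [1->0,0->2] -> levels [5 7 2]
Step 3: flows [1->0,0->2] -> levels [5 6 3]
Step 4: flows [1->0,0->2] -> levels [5 5 4]
Step 5: flows [0=1,0->2] -> levels [4 5 5]
Tank 0 first reaches <=4 at step 5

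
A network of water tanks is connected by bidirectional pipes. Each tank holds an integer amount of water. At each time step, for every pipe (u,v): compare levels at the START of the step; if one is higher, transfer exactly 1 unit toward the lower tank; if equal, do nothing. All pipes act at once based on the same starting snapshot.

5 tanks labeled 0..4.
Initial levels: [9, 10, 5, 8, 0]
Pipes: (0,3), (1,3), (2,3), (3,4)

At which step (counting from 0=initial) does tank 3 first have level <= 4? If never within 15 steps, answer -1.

Answer: 4

Derivation:
Step 1: flows [0->3,1->3,3->2,3->4] -> levels [8 9 6 8 1]
Step 2: flows [0=3,1->3,3->2,3->4] -> levels [8 8 7 7 2]
Step 3: flows [0->3,1->3,2=3,3->4] -> levels [7 7 7 8 3]
Step 4: flows [3->0,3->1,3->2,3->4] -> levels [8 8 8 4 4]
Tank 3 first reaches <=4 at step 4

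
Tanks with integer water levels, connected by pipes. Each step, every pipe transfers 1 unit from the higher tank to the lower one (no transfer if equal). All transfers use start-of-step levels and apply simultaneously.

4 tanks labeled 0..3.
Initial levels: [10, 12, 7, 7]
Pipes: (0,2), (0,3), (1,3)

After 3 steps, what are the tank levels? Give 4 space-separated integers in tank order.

Answer: 8 9 9 10

Derivation:
Step 1: flows [0->2,0->3,1->3] -> levels [8 11 8 9]
Step 2: flows [0=2,3->0,1->3] -> levels [9 10 8 9]
Step 3: flows [0->2,0=3,1->3] -> levels [8 9 9 10]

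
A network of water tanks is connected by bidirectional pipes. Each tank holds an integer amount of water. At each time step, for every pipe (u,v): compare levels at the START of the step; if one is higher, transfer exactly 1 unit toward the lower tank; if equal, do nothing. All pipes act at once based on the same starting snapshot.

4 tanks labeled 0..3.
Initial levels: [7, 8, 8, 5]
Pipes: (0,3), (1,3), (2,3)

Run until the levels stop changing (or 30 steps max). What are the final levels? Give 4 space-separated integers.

Step 1: flows [0->3,1->3,2->3] -> levels [6 7 7 8]
Step 2: flows [3->0,3->1,3->2] -> levels [7 8 8 5]
  -> period-2 cycle: step 2 state = step 0 state; never stabilizes
  -> state at step 30: (30-0) mod 2 = 0, same as step 0 -> [7 8 8 5]

Answer: 7 8 8 5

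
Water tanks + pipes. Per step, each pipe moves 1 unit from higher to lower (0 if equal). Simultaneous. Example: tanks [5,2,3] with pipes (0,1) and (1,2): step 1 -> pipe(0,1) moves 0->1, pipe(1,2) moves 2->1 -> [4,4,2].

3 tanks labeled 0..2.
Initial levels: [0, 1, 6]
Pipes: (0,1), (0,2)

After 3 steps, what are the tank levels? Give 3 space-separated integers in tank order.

Answer: 2 2 3

Derivation:
Step 1: flows [1->0,2->0] -> levels [2 0 5]
Step 2: flows [0->1,2->0] -> levels [2 1 4]
Step 3: flows [0->1,2->0] -> levels [2 2 3]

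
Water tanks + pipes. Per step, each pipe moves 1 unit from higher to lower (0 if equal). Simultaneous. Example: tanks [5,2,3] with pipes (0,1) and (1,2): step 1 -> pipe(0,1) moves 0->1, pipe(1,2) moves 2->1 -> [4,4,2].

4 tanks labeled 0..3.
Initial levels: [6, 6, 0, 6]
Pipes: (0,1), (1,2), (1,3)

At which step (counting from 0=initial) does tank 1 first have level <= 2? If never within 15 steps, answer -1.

Answer: -1

Derivation:
Step 1: flows [0=1,1->2,1=3] -> levels [6 5 1 6]
Step 2: flows [0->1,1->2,3->1] -> levels [5 6 2 5]
Step 3: flows [1->0,1->2,1->3] -> levels [6 3 3 6]
Step 4: flows [0->1,1=2,3->1] -> levels [5 5 3 5]
Step 5: flows [0=1,1->2,1=3] -> levels [5 4 4 5]
Step 6: flows [0->1,1=2,3->1] -> levels [4 6 4 4]
Step 7: flows [1->0,1->2,1->3] -> levels [5 3 5 5]
Step 8: flows [0->1,2->1,3->1] -> levels [4 6 4 4]
  -> period-2 cycle (repeats step 6); tank 1 never drops to <=2
Tank 1 never reaches <=2 within 15 steps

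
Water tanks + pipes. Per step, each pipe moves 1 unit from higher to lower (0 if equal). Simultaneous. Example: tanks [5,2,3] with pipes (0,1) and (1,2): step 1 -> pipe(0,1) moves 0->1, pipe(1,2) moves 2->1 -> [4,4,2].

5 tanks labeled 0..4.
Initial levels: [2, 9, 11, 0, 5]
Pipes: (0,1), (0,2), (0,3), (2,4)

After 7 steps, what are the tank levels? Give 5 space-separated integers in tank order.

Answer: 4 6 7 5 5

Derivation:
Step 1: flows [1->0,2->0,0->3,2->4] -> levels [3 8 9 1 6]
Step 2: flows [1->0,2->0,0->3,2->4] -> levels [4 7 7 2 7]
Step 3: flows [1->0,2->0,0->3,2=4] -> levels [5 6 6 3 7]
Step 4: flows [1->0,2->0,0->3,4->2] -> levels [6 5 6 4 6]
Step 5: flows [0->1,0=2,0->3,2=4] -> levels [4 6 6 5 6]
Step 6: flows [1->0,2->0,3->0,2=4] -> levels [7 5 5 4 6]
Step 7: flows [0->1,0->2,0->3,4->2] -> levels [4 6 7 5 5]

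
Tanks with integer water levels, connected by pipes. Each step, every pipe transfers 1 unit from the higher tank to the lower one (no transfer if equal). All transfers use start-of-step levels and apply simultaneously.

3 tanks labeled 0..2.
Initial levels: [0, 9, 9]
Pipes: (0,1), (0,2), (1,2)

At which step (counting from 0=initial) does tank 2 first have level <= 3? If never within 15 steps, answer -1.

Answer: -1

Derivation:
Step 1: flows [1->0,2->0,1=2] -> levels [2 8 8]
Step 2: flows [1->0,2->0,1=2] -> levels [4 7 7]
Step 3: flows [1->0,2->0,1=2] -> levels [6 6 6]
Step 4: flows [0=1,0=2,1=2] -> levels [6 6 6]
  -> stable; tank 2 stays at 6 > 3
Tank 2 never reaches <=3 within 15 steps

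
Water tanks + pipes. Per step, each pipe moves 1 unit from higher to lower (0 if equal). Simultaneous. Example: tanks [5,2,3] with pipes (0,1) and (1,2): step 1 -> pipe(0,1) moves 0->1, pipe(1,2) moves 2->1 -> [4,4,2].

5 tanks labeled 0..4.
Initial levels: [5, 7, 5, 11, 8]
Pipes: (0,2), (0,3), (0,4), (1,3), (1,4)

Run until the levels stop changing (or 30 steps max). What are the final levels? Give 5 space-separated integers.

Answer: 5 6 7 9 9

Derivation:
Step 1: flows [0=2,3->0,4->0,3->1,4->1] -> levels [7 9 5 9 6]
Step 2: flows [0->2,3->0,0->4,1=3,1->4] -> levels [6 8 6 8 8]
Step 3: flows [0=2,3->0,4->0,1=3,1=4] -> levels [8 8 6 7 7]
Step 4: flows [0->2,0->3,0->4,1->3,1->4] -> levels [5 6 7 9 9]
Step 5: flows [2->0,3->0,4->0,3->1,4->1] -> levels [8 8 6 7 7]
  -> period-2 cycle: step 5 state = step 3 state; never stabilizes
  -> state at step 30: (30-3) mod 2 = 1, same as step 4 -> [5 6 7 9 9]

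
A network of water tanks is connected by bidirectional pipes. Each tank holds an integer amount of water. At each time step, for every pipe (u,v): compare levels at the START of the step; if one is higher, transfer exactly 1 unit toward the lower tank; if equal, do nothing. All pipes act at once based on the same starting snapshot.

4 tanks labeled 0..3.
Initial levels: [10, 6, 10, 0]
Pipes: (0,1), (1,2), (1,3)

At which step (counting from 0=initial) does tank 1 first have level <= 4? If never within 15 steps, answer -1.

Answer: -1

Derivation:
Step 1: flows [0->1,2->1,1->3] -> levels [9 7 9 1]
Step 2: flows [0->1,2->1,1->3] -> levels [8 8 8 2]
Step 3: flows [0=1,1=2,1->3] -> levels [8 7 8 3]
Step 4: flows [0->1,2->1,1->3] -> levels [7 8 7 4]
Step 5: flows [1->0,1->2,1->3] -> levels [8 5 8 5]
Step 6: flows [0->1,2->1,1=3] -> levels [7 7 7 5]
Step 7: flows [0=1,1=2,1->3] -> levels [7 6 7 6]
Step 8: flows [0->1,2->1,1=3] -> levels [6 8 6 6]
Step 9: flows [1->0,1->2,1->3] -> levels [7 5 7 7]
Step 10: flows [0->1,2->1,3->1] -> levels [6 8 6 6]
  -> period-2 cycle (repeats step 8); tank 1 never drops to <=4
Tank 1 never reaches <=4 within 15 steps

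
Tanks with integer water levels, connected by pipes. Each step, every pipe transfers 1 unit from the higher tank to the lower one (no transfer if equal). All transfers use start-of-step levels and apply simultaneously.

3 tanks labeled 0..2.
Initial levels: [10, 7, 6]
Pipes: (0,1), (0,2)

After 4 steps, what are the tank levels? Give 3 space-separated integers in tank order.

Answer: 7 8 8

Derivation:
Step 1: flows [0->1,0->2] -> levels [8 8 7]
Step 2: flows [0=1,0->2] -> levels [7 8 8]
Step 3: flows [1->0,2->0] -> levels [9 7 7]
Step 4: flows [0->1,0->2] -> levels [7 8 8]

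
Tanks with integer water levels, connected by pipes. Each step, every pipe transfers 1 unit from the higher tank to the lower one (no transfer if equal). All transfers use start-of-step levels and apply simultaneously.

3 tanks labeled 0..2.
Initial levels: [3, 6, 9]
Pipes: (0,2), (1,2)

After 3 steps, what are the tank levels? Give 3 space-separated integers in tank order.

Step 1: flows [2->0,2->1] -> levels [4 7 7]
Step 2: flows [2->0,1=2] -> levels [5 7 6]
Step 3: flows [2->0,1->2] -> levels [6 6 6]

Answer: 6 6 6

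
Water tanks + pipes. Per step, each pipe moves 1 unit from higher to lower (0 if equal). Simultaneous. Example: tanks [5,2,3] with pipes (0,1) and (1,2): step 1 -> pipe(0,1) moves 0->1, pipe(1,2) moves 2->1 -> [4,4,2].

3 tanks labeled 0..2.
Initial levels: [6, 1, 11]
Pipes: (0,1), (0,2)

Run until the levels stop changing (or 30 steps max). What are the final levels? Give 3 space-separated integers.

Step 1: flows [0->1,2->0] -> levels [6 2 10]
Step 2: flows [0->1,2->0] -> levels [6 3 9]
Step 3: flows [0->1,2->0] -> levels [6 4 8]
Step 4: flows [0->1,2->0] -> levels [6 5 7]
Step 5: flows [0->1,2->0] -> levels [6 6 6]
Step 6: flows [0=1,0=2] -> levels [6 6 6]
  -> stable (no change)

Answer: 6 6 6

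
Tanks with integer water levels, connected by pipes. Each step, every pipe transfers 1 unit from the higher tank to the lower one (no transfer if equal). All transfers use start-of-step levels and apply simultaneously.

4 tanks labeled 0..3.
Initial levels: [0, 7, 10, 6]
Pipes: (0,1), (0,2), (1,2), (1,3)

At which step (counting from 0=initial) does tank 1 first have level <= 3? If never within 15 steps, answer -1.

Step 1: flows [1->0,2->0,2->1,1->3] -> levels [2 6 8 7]
Step 2: flows [1->0,2->0,2->1,3->1] -> levels [4 7 6 6]
Step 3: flows [1->0,2->0,1->2,1->3] -> levels [6 4 6 7]
Step 4: flows [0->1,0=2,2->1,3->1] -> levels [5 7 5 6]
Step 5: flows [1->0,0=2,1->2,1->3] -> levels [6 4 6 7]
  -> period-2 cycle (repeats step 3); tank 1 never drops to <=3
Tank 1 never reaches <=3 within 15 steps

Answer: -1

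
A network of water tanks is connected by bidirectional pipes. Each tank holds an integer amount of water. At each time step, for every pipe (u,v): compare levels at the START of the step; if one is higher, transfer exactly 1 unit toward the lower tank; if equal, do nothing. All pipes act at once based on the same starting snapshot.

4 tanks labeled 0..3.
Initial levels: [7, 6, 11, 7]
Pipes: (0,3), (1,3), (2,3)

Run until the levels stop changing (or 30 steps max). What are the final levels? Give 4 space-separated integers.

Step 1: flows [0=3,3->1,2->3] -> levels [7 7 10 7]
Step 2: flows [0=3,1=3,2->3] -> levels [7 7 9 8]
Step 3: flows [3->0,3->1,2->3] -> levels [8 8 8 7]
Step 4: flows [0->3,1->3,2->3] -> levels [7 7 7 10]
Step 5: flows [3->0,3->1,3->2] -> levels [8 8 8 7]
  -> period-2 cycle: step 5 state = step 3 state; never stabilizes
  -> state at step 30: (30-3) mod 2 = 1, same as step 4 -> [7 7 7 10]

Answer: 7 7 7 10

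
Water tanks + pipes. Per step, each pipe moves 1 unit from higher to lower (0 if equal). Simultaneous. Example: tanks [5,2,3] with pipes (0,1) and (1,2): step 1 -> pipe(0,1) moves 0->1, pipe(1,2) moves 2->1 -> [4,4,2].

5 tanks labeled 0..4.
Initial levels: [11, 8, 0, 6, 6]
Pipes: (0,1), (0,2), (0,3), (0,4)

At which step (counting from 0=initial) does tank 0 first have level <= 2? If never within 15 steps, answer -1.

Answer: -1

Derivation:
Step 1: flows [0->1,0->2,0->3,0->4] -> levels [7 9 1 7 7]
Step 2: flows [1->0,0->2,0=3,0=4] -> levels [7 8 2 7 7]
Step 3: flows [1->0,0->2,0=3,0=4] -> levels [7 7 3 7 7]
Step 4: flows [0=1,0->2,0=3,0=4] -> levels [6 7 4 7 7]
Step 5: flows [1->0,0->2,3->0,4->0] -> levels [8 6 5 6 6]
Step 6: flows [0->1,0->2,0->3,0->4] -> levels [4 7 6 7 7]
Step 7: flows [1->0,2->0,3->0,4->0] -> levels [8 6 5 6 6]
  -> period-2 cycle (repeats step 5); tank 0 never drops to <=2
Tank 0 never reaches <=2 within 15 steps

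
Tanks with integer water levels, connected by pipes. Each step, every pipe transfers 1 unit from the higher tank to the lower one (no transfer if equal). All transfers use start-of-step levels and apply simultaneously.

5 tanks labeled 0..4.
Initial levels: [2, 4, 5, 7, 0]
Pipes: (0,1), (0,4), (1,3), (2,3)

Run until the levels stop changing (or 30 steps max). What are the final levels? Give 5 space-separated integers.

Answer: 4 2 4 5 3

Derivation:
Step 1: flows [1->0,0->4,3->1,3->2] -> levels [2 4 6 5 1]
Step 2: flows [1->0,0->4,3->1,2->3] -> levels [2 4 5 5 2]
Step 3: flows [1->0,0=4,3->1,2=3] -> levels [3 4 5 4 2]
Step 4: flows [1->0,0->4,1=3,2->3] -> levels [3 3 4 5 3]
Step 5: flows [0=1,0=4,3->1,3->2] -> levels [3 4 5 3 3]
Step 6: flows [1->0,0=4,1->3,2->3] -> levels [4 2 4 5 3]
Step 7: flows [0->1,0->4,3->1,3->2] -> levels [2 4 5 3 4]
Step 8: flows [1->0,4->0,1->3,2->3] -> levels [4 2 4 5 3]
  -> period-2 cycle: step 8 state = step 6 state; never stabilizes
  -> state at step 30: (30-6) mod 2 = 0, same as step 6 -> [4 2 4 5 3]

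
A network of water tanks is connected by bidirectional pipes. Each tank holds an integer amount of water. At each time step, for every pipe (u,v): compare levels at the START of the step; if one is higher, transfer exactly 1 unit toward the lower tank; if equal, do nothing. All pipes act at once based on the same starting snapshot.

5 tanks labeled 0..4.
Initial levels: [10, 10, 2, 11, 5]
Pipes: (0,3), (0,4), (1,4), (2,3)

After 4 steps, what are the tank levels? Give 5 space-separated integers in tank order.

Answer: 8 8 6 7 9

Derivation:
Step 1: flows [3->0,0->4,1->4,3->2] -> levels [10 9 3 9 7]
Step 2: flows [0->3,0->4,1->4,3->2] -> levels [8 8 4 9 9]
Step 3: flows [3->0,4->0,4->1,3->2] -> levels [10 9 5 7 7]
Step 4: flows [0->3,0->4,1->4,3->2] -> levels [8 8 6 7 9]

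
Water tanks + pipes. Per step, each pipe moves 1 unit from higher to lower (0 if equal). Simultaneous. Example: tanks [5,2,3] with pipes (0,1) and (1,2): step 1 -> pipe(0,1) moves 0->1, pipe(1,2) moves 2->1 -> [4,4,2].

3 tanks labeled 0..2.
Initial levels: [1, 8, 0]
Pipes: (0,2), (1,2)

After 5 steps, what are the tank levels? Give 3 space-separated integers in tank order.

Step 1: flows [0->2,1->2] -> levels [0 7 2]
Step 2: flows [2->0,1->2] -> levels [1 6 2]
Step 3: flows [2->0,1->2] -> levels [2 5 2]
Step 4: flows [0=2,1->2] -> levels [2 4 3]
Step 5: flows [2->0,1->2] -> levels [3 3 3]

Answer: 3 3 3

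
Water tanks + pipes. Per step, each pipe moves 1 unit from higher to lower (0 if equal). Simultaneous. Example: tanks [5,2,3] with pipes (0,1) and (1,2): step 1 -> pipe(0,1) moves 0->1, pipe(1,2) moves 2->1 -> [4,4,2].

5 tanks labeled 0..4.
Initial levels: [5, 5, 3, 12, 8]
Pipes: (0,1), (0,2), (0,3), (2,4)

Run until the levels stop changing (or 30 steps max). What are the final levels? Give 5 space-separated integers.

Answer: 9 6 5 6 7

Derivation:
Step 1: flows [0=1,0->2,3->0,4->2] -> levels [5 5 5 11 7]
Step 2: flows [0=1,0=2,3->0,4->2] -> levels [6 5 6 10 6]
Step 3: flows [0->1,0=2,3->0,2=4] -> levels [6 6 6 9 6]
Step 4: flows [0=1,0=2,3->0,2=4] -> levels [7 6 6 8 6]
Step 5: flows [0->1,0->2,3->0,2=4] -> levels [6 7 7 7 6]
Step 6: flows [1->0,2->0,3->0,2->4] -> levels [9 6 5 6 7]
Step 7: flows [0->1,0->2,0->3,4->2] -> levels [6 7 7 7 6]
  -> period-2 cycle: step 7 state = step 5 state; never stabilizes
  -> state at step 30: (30-5) mod 2 = 1, same as step 6 -> [9 6 5 6 7]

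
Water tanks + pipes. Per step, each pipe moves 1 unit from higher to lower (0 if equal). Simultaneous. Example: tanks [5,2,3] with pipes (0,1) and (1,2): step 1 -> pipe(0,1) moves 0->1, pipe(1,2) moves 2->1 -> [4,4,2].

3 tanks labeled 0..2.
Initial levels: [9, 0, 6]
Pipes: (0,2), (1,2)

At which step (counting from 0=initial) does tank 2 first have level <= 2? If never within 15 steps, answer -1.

Step 1: flows [0->2,2->1] -> levels [8 1 6]
Step 2: flows [0->2,2->1] -> levels [7 2 6]
Step 3: flows [0->2,2->1] -> levels [6 3 6]
Step 4: flows [0=2,2->1] -> levels [6 4 5]
Step 5: flows [0->2,2->1] -> levels [5 5 5]
Step 6: flows [0=2,1=2] -> levels [5 5 5]
  -> stable; tank 2 stays at 5 > 2
Tank 2 never reaches <=2 within 15 steps

Answer: -1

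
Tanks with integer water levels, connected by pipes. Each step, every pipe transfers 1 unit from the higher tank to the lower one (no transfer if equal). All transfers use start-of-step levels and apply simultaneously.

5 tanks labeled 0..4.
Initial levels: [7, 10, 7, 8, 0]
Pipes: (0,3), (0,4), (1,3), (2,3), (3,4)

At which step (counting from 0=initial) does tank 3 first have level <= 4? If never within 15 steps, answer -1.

Answer: 5

Derivation:
Step 1: flows [3->0,0->4,1->3,3->2,3->4] -> levels [7 9 8 6 2]
Step 2: flows [0->3,0->4,1->3,2->3,3->4] -> levels [5 8 7 8 4]
Step 3: flows [3->0,0->4,1=3,3->2,3->4] -> levels [5 8 8 5 6]
Step 4: flows [0=3,4->0,1->3,2->3,4->3] -> levels [6 7 7 8 4]
Step 5: flows [3->0,0->4,3->1,3->2,3->4] -> levels [6 8 8 4 6]
Tank 3 first reaches <=4 at step 5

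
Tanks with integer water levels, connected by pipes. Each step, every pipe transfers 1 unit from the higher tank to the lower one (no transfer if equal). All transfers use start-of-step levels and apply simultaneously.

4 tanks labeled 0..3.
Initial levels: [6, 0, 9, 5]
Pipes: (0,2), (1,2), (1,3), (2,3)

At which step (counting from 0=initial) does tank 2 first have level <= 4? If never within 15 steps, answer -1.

Answer: -1

Derivation:
Step 1: flows [2->0,2->1,3->1,2->3] -> levels [7 2 6 5]
Step 2: flows [0->2,2->1,3->1,2->3] -> levels [6 4 5 5]
Step 3: flows [0->2,2->1,3->1,2=3] -> levels [5 6 5 4]
Step 4: flows [0=2,1->2,1->3,2->3] -> levels [5 4 5 6]
Step 5: flows [0=2,2->1,3->1,3->2] -> levels [5 6 5 4]
  -> period-2 cycle (repeats step 3); tank 2 never drops to <=4
Tank 2 never reaches <=4 within 15 steps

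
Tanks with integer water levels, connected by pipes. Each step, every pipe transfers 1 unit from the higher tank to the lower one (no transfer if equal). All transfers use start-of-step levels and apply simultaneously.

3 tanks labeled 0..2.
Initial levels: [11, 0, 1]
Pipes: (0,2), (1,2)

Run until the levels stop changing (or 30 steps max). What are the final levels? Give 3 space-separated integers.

Step 1: flows [0->2,2->1] -> levels [10 1 1]
Step 2: flows [0->2,1=2] -> levels [9 1 2]
Step 3: flows [0->2,2->1] -> levels [8 2 2]
Step 4: flows [0->2,1=2] -> levels [7 2 3]
Step 5: flows [0->2,2->1] -> levels [6 3 3]
Step 6: flows [0->2,1=2] -> levels [5 3 4]
Step 7: flows [0->2,2->1] -> levels [4 4 4]
Step 8: flows [0=2,1=2] -> levels [4 4 4]
  -> stable (no change)

Answer: 4 4 4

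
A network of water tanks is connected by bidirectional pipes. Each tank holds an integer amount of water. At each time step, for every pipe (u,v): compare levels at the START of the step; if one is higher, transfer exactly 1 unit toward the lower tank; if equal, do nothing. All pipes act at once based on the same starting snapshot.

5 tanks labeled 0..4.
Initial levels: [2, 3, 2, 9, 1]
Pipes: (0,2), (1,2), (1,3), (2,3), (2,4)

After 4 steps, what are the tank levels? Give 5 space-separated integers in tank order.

Step 1: flows [0=2,1->2,3->1,3->2,2->4] -> levels [2 3 3 7 2]
Step 2: flows [2->0,1=2,3->1,3->2,2->4] -> levels [3 4 2 5 3]
Step 3: flows [0->2,1->2,3->1,3->2,4->2] -> levels [2 4 6 3 2]
Step 4: flows [2->0,2->1,1->3,2->3,2->4] -> levels [3 4 2 5 3]

Answer: 3 4 2 5 3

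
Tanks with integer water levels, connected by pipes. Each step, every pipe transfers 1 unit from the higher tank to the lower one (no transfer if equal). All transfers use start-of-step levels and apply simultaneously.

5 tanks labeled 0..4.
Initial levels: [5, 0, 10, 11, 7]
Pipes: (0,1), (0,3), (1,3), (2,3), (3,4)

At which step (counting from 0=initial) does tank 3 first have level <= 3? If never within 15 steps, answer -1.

Step 1: flows [0->1,3->0,3->1,3->2,3->4] -> levels [5 2 11 7 8]
Step 2: flows [0->1,3->0,3->1,2->3,4->3] -> levels [5 4 10 7 7]
Step 3: flows [0->1,3->0,3->1,2->3,3=4] -> levels [5 6 9 6 7]
Step 4: flows [1->0,3->0,1=3,2->3,4->3] -> levels [7 5 8 7 6]
Step 5: flows [0->1,0=3,3->1,2->3,3->4] -> levels [6 7 7 6 7]
Step 6: flows [1->0,0=3,1->3,2->3,4->3] -> levels [7 5 6 9 6]
Step 7: flows [0->1,3->0,3->1,3->2,3->4] -> levels [7 7 7 5 7]
Step 8: flows [0=1,0->3,1->3,2->3,4->3] -> levels [6 6 6 9 6]
Step 9: flows [0=1,3->0,3->1,3->2,3->4] -> levels [7 7 7 5 7]
  -> period-2 cycle (repeats step 7); tank 3 never drops to <=3
Tank 3 never reaches <=3 within 15 steps

Answer: -1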